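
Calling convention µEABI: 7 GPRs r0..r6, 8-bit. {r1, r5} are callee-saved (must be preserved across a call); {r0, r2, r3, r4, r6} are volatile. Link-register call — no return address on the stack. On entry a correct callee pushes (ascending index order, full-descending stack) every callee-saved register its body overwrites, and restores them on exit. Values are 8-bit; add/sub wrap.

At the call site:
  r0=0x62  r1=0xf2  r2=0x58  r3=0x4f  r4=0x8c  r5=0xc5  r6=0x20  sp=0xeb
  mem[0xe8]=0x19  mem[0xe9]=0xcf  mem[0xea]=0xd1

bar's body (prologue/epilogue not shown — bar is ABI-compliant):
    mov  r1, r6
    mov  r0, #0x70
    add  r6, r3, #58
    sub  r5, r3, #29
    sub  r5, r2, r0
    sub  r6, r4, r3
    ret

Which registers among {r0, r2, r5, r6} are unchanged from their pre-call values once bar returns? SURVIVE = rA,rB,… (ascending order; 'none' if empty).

SURVIVE = r2,r5

prologue: push r1 -> mem[0xea]=0xf2, sp=0xea
prologue: push r5 -> mem[0xe9]=0xc5, sp=0xe9
body[0] mov  r1, r6 -> r1=0x20
body[1] mov  r0, #0x70 -> r0=0x70
body[2] add  r6, r3, #58 -> r6=0x89
body[3] sub  r5, r3, #29 -> r5=0x32
body[4] sub  r5, r2, r0 -> r5=0xe8
body[5] sub  r6, r4, r3 -> r6=0x3d
epilogue: pop r5=0xc5, sp=0xea
epilogue: pop r1=0xf2, sp=0xeb
r0: caller-saved, written=True
r2: caller-saved, written=False
r5: callee-saved, written=True
r6: caller-saved, written=True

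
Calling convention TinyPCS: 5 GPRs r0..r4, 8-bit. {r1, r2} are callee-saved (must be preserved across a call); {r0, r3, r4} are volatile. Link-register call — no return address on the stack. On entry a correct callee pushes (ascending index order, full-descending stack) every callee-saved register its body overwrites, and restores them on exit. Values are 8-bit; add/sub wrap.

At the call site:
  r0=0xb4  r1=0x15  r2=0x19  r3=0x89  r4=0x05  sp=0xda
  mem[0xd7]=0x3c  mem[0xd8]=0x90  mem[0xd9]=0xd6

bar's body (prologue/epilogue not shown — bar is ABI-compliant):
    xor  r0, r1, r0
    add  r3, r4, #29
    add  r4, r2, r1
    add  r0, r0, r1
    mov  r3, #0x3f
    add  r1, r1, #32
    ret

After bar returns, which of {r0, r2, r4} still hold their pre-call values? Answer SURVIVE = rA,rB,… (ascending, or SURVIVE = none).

SURVIVE = r2

prologue: push r1 → mem[0xd9]=0x15, sp=0xd9
body[0] xor  r0, r1, r0 → r0=0xa1
body[1] add  r3, r4, #29 → r3=0x22
body[2] add  r4, r2, r1 → r4=0x2e
body[3] add  r0, r0, r1 → r0=0xb6
body[4] mov  r3, #0x3f → r3=0x3f
body[5] add  r1, r1, #32 → r1=0x35
epilogue: pop r1=0x15, sp=0xda
r0: caller-saved, written=True
r2: callee-saved, written=False
r4: caller-saved, written=True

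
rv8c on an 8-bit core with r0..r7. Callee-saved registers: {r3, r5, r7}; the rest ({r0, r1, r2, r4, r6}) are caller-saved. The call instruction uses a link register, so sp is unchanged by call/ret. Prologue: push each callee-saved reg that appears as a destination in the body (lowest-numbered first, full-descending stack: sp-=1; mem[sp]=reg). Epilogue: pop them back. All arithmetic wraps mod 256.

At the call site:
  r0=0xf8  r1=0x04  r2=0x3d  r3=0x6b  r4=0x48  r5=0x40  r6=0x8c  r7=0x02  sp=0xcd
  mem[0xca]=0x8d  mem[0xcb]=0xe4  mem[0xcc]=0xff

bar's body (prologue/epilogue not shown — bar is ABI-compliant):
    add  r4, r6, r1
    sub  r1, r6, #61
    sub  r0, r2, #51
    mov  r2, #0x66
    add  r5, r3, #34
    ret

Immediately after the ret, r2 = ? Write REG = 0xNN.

prologue: push r5 → mem[0xcc]=0x40, sp=0xcc
body[0] add  r4, r6, r1 → r4=0x90
body[1] sub  r1, r6, #61 → r1=0x4f
body[2] sub  r0, r2, #51 → r0=0x0a
body[3] mov  r2, #0x66 → r2=0x66
body[4] add  r5, r3, #34 → r5=0x8d
epilogue: pop r5=0x40, sp=0xcd
r2 is caller-saved → body value

REG = 0x66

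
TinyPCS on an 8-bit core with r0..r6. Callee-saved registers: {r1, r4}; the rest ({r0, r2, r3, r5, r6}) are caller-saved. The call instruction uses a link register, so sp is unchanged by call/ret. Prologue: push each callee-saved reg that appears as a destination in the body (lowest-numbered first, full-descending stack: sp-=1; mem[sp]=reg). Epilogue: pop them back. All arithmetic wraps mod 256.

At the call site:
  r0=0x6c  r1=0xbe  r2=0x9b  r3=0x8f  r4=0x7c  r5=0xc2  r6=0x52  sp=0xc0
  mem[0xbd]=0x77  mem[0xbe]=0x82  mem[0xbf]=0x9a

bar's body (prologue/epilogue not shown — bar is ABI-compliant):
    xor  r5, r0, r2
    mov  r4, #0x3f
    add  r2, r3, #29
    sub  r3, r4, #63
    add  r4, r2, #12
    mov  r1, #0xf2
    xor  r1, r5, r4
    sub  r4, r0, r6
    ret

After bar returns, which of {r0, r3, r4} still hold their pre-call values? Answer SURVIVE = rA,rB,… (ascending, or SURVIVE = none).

SURVIVE = r0,r4

prologue: push r1 → mem[0xbf]=0xbe, sp=0xbf
prologue: push r4 → mem[0xbe]=0x7c, sp=0xbe
body[0] xor  r5, r0, r2 → r5=0xf7
body[1] mov  r4, #0x3f → r4=0x3f
body[2] add  r2, r3, #29 → r2=0xac
body[3] sub  r3, r4, #63 → r3=0x00
body[4] add  r4, r2, #12 → r4=0xb8
body[5] mov  r1, #0xf2 → r1=0xf2
body[6] xor  r1, r5, r4 → r1=0x4f
body[7] sub  r4, r0, r6 → r4=0x1a
epilogue: pop r4=0x7c, sp=0xbf
epilogue: pop r1=0xbe, sp=0xc0
r0: caller-saved, written=False
r3: caller-saved, written=True
r4: callee-saved, written=True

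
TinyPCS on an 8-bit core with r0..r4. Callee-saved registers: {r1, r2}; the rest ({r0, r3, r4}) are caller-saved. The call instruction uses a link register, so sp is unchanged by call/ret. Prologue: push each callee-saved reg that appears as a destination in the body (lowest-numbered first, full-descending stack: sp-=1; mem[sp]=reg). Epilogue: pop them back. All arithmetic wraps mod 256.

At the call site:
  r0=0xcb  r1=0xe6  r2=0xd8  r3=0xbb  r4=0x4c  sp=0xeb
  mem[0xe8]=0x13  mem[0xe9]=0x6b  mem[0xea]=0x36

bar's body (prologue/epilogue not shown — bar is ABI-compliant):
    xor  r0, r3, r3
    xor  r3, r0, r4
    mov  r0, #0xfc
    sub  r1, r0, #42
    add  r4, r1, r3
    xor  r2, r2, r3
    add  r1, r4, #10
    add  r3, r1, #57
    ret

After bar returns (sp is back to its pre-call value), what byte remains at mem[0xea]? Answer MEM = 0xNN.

prologue: push r1 → mem[0xea]=0xe6, sp=0xea
prologue: push r2 → mem[0xe9]=0xd8, sp=0xe9
body[0] xor  r0, r3, r3 → r0=0x00
body[1] xor  r3, r0, r4 → r3=0x4c
body[2] mov  r0, #0xfc → r0=0xfc
body[3] sub  r1, r0, #42 → r1=0xd2
body[4] add  r4, r1, r3 → r4=0x1e
body[5] xor  r2, r2, r3 → r2=0x94
body[6] add  r1, r4, #10 → r1=0x28
body[7] add  r3, r1, #57 → r3=0x61
epilogue: pop r2=0xd8, sp=0xea
epilogue: pop r1=0xe6, sp=0xeb
prologue pushed ['r1', 'r2'] at ['0xea', '0xe9']

MEM = 0xe6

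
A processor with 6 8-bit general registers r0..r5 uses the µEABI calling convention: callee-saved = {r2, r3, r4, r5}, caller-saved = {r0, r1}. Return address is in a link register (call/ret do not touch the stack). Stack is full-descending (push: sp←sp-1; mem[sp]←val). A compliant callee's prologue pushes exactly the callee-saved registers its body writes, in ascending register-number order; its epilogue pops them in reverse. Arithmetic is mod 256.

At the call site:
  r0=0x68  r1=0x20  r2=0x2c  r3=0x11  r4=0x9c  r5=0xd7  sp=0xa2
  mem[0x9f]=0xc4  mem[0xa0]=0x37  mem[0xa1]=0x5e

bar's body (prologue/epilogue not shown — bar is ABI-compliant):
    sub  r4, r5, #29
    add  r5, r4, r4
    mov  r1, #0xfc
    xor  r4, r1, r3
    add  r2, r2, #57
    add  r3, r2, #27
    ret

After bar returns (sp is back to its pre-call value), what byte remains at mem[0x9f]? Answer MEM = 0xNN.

MEM = 0x9c

prologue: push r2 → mem[0xa1]=0x2c, sp=0xa1
prologue: push r3 → mem[0xa0]=0x11, sp=0xa0
prologue: push r4 → mem[0x9f]=0x9c, sp=0x9f
prologue: push r5 → mem[0x9e]=0xd7, sp=0x9e
body[0] sub  r4, r5, #29 → r4=0xba
body[1] add  r5, r4, r4 → r5=0x74
body[2] mov  r1, #0xfc → r1=0xfc
body[3] xor  r4, r1, r3 → r4=0xed
body[4] add  r2, r2, #57 → r2=0x65
body[5] add  r3, r2, #27 → r3=0x80
epilogue: pop r5=0xd7, sp=0x9f
epilogue: pop r4=0x9c, sp=0xa0
epilogue: pop r3=0x11, sp=0xa1
epilogue: pop r2=0x2c, sp=0xa2
prologue pushed ['r2', 'r3', 'r4', 'r5'] at ['0xa1', '0xa0', '0x9f', '0x9e']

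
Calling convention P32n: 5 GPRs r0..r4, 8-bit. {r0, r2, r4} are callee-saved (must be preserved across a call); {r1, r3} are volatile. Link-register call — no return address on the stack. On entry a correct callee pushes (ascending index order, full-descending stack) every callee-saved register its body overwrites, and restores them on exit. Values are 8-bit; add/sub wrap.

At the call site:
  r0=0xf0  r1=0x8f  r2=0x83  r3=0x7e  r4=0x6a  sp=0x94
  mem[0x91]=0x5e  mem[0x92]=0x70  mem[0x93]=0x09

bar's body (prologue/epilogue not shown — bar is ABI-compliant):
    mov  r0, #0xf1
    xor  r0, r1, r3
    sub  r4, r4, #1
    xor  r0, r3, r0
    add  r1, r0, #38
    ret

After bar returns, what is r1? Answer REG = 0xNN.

prologue: push r0 → mem[0x93]=0xf0, sp=0x93
prologue: push r4 → mem[0x92]=0x6a, sp=0x92
body[0] mov  r0, #0xf1 → r0=0xf1
body[1] xor  r0, r1, r3 → r0=0xf1
body[2] sub  r4, r4, #1 → r4=0x69
body[3] xor  r0, r3, r0 → r0=0x8f
body[4] add  r1, r0, #38 → r1=0xb5
epilogue: pop r4=0x6a, sp=0x93
epilogue: pop r0=0xf0, sp=0x94
r1 is caller-saved → body value

REG = 0xb5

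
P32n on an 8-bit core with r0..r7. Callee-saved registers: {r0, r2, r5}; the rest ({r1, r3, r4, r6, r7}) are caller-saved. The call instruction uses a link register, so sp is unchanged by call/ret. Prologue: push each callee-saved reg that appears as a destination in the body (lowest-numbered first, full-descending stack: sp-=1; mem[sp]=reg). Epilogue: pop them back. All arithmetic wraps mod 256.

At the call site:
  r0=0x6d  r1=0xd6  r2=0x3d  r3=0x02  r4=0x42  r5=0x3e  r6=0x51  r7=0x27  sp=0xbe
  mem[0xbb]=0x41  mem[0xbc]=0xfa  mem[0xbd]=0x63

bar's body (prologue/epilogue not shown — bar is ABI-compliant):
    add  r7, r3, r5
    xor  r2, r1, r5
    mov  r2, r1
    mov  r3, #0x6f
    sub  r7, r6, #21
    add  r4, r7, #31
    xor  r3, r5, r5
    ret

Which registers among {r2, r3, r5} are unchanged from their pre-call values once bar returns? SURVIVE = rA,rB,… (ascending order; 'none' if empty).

SURVIVE = r2,r5

prologue: push r2 -> mem[0xbd]=0x3d, sp=0xbd
body[0] add  r7, r3, r5 -> r7=0x40
body[1] xor  r2, r1, r5 -> r2=0xe8
body[2] mov  r2, r1 -> r2=0xd6
body[3] mov  r3, #0x6f -> r3=0x6f
body[4] sub  r7, r6, #21 -> r7=0x3c
body[5] add  r4, r7, #31 -> r4=0x5b
body[6] xor  r3, r5, r5 -> r3=0x00
epilogue: pop r2=0x3d, sp=0xbe
r2: callee-saved, written=True
r3: caller-saved, written=True
r5: callee-saved, written=False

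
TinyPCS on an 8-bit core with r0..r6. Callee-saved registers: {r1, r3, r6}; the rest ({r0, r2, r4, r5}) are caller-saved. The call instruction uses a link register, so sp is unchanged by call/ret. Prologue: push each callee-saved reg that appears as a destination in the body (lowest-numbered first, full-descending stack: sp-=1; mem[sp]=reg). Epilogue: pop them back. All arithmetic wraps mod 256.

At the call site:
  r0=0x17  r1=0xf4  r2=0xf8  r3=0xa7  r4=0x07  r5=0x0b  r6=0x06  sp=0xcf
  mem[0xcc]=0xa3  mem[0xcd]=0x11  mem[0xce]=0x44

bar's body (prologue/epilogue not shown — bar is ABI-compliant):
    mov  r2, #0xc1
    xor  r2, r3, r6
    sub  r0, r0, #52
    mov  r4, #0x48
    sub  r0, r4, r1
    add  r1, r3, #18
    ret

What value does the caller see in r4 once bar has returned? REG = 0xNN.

REG = 0x48

prologue: push r1 → mem[0xce]=0xf4, sp=0xce
body[0] mov  r2, #0xc1 → r2=0xc1
body[1] xor  r2, r3, r6 → r2=0xa1
body[2] sub  r0, r0, #52 → r0=0xe3
body[3] mov  r4, #0x48 → r4=0x48
body[4] sub  r0, r4, r1 → r0=0x54
body[5] add  r1, r3, #18 → r1=0xb9
epilogue: pop r1=0xf4, sp=0xcf
r4 is caller-saved → body value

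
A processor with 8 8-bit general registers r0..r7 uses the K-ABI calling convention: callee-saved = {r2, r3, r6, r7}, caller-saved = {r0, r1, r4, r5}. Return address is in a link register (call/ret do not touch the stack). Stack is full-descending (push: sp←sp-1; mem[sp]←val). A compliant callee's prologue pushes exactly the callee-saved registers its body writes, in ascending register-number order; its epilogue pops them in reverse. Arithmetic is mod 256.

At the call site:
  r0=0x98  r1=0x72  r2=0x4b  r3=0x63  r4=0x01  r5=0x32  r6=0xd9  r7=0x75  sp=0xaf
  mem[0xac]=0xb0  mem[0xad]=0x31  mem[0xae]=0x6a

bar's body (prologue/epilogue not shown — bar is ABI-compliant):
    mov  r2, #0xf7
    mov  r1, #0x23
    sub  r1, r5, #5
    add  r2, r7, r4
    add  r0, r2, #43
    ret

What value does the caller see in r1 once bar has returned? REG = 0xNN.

REG = 0x2d

prologue: push r2 → mem[0xae]=0x4b, sp=0xae
body[0] mov  r2, #0xf7 → r2=0xf7
body[1] mov  r1, #0x23 → r1=0x23
body[2] sub  r1, r5, #5 → r1=0x2d
body[3] add  r2, r7, r4 → r2=0x76
body[4] add  r0, r2, #43 → r0=0xa1
epilogue: pop r2=0x4b, sp=0xaf
r1 is caller-saved → body value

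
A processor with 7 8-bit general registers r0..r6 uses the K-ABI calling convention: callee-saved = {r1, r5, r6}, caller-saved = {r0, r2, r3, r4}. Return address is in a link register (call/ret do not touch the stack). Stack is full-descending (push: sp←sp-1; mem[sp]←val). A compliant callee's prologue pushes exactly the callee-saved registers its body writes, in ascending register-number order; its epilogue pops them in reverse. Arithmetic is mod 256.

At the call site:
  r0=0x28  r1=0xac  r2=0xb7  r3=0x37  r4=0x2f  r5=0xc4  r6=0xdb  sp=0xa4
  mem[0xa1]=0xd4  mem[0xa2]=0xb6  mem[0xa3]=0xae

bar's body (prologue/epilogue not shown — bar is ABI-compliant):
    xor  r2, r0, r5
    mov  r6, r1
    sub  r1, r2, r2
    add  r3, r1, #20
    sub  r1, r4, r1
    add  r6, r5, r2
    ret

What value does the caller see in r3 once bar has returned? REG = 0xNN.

REG = 0x14

prologue: push r1 -> mem[0xa3]=0xac, sp=0xa3
prologue: push r6 -> mem[0xa2]=0xdb, sp=0xa2
body[0] xor  r2, r0, r5 -> r2=0xec
body[1] mov  r6, r1 -> r6=0xac
body[2] sub  r1, r2, r2 -> r1=0x00
body[3] add  r3, r1, #20 -> r3=0x14
body[4] sub  r1, r4, r1 -> r1=0x2f
body[5] add  r6, r5, r2 -> r6=0xb0
epilogue: pop r6=0xdb, sp=0xa3
epilogue: pop r1=0xac, sp=0xa4
r3 is caller-saved -> body value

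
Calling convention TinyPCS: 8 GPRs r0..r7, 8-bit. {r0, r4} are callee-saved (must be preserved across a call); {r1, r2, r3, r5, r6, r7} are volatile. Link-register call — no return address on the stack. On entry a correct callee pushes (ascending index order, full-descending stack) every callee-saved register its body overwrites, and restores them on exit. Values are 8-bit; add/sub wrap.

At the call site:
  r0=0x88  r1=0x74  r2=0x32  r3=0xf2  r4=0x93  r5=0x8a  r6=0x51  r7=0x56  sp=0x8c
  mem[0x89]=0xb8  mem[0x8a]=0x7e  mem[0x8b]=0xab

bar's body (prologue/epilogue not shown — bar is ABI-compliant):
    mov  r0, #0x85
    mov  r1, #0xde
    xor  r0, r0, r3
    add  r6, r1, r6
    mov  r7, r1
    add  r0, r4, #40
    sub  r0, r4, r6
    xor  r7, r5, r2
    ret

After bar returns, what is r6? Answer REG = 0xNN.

REG = 0x2f

prologue: push r0 → mem[0x8b]=0x88, sp=0x8b
body[0] mov  r0, #0x85 → r0=0x85
body[1] mov  r1, #0xde → r1=0xde
body[2] xor  r0, r0, r3 → r0=0x77
body[3] add  r6, r1, r6 → r6=0x2f
body[4] mov  r7, r1 → r7=0xde
body[5] add  r0, r4, #40 → r0=0xbb
body[6] sub  r0, r4, r6 → r0=0x64
body[7] xor  r7, r5, r2 → r7=0xb8
epilogue: pop r0=0x88, sp=0x8c
r6 is caller-saved → body value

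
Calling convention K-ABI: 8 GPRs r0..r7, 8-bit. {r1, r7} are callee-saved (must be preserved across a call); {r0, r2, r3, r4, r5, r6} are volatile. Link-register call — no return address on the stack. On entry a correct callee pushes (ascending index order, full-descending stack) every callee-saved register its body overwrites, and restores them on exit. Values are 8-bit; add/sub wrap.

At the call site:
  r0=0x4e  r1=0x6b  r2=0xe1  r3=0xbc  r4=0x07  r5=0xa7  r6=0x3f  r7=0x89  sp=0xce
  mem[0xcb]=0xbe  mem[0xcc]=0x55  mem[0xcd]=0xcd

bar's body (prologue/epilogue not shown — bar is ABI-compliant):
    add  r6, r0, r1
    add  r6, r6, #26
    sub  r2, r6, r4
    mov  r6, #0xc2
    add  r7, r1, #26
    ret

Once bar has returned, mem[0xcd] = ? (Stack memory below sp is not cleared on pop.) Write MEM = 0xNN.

prologue: push r7 -> mem[0xcd]=0x89, sp=0xcd
body[0] add  r6, r0, r1 -> r6=0xb9
body[1] add  r6, r6, #26 -> r6=0xd3
body[2] sub  r2, r6, r4 -> r2=0xcc
body[3] mov  r6, #0xc2 -> r6=0xc2
body[4] add  r7, r1, #26 -> r7=0x85
epilogue: pop r7=0x89, sp=0xce
prologue pushed ['r7'] at ['0xcd']

MEM = 0x89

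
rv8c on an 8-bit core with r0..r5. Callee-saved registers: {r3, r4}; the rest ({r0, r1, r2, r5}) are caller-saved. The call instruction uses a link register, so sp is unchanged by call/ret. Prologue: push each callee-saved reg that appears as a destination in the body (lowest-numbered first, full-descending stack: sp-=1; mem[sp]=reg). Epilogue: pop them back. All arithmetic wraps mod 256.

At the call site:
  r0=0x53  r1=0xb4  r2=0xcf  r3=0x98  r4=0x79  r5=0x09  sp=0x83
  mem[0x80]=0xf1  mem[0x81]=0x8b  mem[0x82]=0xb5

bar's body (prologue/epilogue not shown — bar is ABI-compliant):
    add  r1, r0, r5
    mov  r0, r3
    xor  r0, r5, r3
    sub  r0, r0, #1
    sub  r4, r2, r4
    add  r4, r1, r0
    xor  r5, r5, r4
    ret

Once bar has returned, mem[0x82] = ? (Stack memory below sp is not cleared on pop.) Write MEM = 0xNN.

prologue: push r4 → mem[0x82]=0x79, sp=0x82
body[0] add  r1, r0, r5 → r1=0x5c
body[1] mov  r0, r3 → r0=0x98
body[2] xor  r0, r5, r3 → r0=0x91
body[3] sub  r0, r0, #1 → r0=0x90
body[4] sub  r4, r2, r4 → r4=0x56
body[5] add  r4, r1, r0 → r4=0xec
body[6] xor  r5, r5, r4 → r5=0xe5
epilogue: pop r4=0x79, sp=0x83
prologue pushed ['r4'] at ['0x82']

MEM = 0x79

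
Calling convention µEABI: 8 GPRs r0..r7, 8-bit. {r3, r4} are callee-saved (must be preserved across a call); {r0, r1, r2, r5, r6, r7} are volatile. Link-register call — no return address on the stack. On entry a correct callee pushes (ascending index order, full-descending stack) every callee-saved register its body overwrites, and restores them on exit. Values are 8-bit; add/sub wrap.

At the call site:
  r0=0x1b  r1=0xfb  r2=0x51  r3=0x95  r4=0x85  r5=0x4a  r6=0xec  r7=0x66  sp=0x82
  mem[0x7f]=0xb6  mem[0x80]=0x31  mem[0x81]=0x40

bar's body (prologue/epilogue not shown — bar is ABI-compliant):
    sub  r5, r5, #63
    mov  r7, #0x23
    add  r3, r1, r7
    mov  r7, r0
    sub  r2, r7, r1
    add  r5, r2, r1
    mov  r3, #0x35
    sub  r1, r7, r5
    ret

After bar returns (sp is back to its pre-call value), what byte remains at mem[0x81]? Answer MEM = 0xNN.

prologue: push r3 -> mem[0x81]=0x95, sp=0x81
body[0] sub  r5, r5, #63 -> r5=0x0b
body[1] mov  r7, #0x23 -> r7=0x23
body[2] add  r3, r1, r7 -> r3=0x1e
body[3] mov  r7, r0 -> r7=0x1b
body[4] sub  r2, r7, r1 -> r2=0x20
body[5] add  r5, r2, r1 -> r5=0x1b
body[6] mov  r3, #0x35 -> r3=0x35
body[7] sub  r1, r7, r5 -> r1=0x00
epilogue: pop r3=0x95, sp=0x82
prologue pushed ['r3'] at ['0x81']

MEM = 0x95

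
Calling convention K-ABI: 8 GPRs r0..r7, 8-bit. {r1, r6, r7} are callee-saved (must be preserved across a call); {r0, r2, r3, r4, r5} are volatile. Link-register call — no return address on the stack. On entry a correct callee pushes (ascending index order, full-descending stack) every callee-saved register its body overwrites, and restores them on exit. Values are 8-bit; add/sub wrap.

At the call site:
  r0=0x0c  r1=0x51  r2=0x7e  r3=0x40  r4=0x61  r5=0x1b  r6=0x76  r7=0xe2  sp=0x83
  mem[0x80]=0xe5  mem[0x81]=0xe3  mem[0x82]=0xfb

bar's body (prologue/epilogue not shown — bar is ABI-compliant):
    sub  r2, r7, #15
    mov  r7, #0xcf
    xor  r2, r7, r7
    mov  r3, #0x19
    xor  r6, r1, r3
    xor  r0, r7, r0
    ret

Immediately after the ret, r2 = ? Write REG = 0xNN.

REG = 0x00

prologue: push r6 -> mem[0x82]=0x76, sp=0x82
prologue: push r7 -> mem[0x81]=0xe2, sp=0x81
body[0] sub  r2, r7, #15 -> r2=0xd3
body[1] mov  r7, #0xcf -> r7=0xcf
body[2] xor  r2, r7, r7 -> r2=0x00
body[3] mov  r3, #0x19 -> r3=0x19
body[4] xor  r6, r1, r3 -> r6=0x48
body[5] xor  r0, r7, r0 -> r0=0xc3
epilogue: pop r7=0xe2, sp=0x82
epilogue: pop r6=0x76, sp=0x83
r2 is caller-saved -> body value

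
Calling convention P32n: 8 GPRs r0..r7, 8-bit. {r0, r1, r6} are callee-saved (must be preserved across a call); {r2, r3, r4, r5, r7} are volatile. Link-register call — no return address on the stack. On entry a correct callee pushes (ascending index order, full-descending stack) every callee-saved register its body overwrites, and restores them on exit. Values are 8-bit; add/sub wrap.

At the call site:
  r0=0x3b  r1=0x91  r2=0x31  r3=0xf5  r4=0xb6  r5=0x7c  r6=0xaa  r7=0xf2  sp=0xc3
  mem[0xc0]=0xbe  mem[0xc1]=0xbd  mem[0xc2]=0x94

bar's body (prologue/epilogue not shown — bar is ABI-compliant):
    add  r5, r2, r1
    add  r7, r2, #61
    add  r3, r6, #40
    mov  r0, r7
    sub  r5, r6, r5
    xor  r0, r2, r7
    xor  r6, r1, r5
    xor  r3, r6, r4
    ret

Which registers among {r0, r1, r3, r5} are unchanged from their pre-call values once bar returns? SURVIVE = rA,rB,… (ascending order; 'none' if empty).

prologue: push r0 → mem[0xc2]=0x3b, sp=0xc2
prologue: push r6 → mem[0xc1]=0xaa, sp=0xc1
body[0] add  r5, r2, r1 → r5=0xc2
body[1] add  r7, r2, #61 → r7=0x6e
body[2] add  r3, r6, #40 → r3=0xd2
body[3] mov  r0, r7 → r0=0x6e
body[4] sub  r5, r6, r5 → r5=0xe8
body[5] xor  r0, r2, r7 → r0=0x5f
body[6] xor  r6, r1, r5 → r6=0x79
body[7] xor  r3, r6, r4 → r3=0xcf
epilogue: pop r6=0xaa, sp=0xc2
epilogue: pop r0=0x3b, sp=0xc3
r0: callee-saved, written=True
r1: callee-saved, written=False
r3: caller-saved, written=True
r5: caller-saved, written=True

SURVIVE = r0,r1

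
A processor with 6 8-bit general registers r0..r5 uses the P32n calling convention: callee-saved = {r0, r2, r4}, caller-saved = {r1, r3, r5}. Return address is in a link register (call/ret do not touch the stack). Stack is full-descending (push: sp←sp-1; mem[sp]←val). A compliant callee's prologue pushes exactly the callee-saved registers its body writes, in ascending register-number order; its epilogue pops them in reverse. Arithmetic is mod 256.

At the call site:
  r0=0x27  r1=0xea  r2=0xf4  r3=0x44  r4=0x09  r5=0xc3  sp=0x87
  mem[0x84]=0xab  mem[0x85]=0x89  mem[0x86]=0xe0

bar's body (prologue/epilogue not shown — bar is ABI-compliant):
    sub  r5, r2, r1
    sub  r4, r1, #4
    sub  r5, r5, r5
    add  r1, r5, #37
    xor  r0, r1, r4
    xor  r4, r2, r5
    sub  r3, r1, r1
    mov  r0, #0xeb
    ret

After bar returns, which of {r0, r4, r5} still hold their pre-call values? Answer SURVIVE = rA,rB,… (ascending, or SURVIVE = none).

SURVIVE = r0,r4

prologue: push r0 → mem[0x86]=0x27, sp=0x86
prologue: push r4 → mem[0x85]=0x09, sp=0x85
body[0] sub  r5, r2, r1 → r5=0x0a
body[1] sub  r4, r1, #4 → r4=0xe6
body[2] sub  r5, r5, r5 → r5=0x00
body[3] add  r1, r5, #37 → r1=0x25
body[4] xor  r0, r1, r4 → r0=0xc3
body[5] xor  r4, r2, r5 → r4=0xf4
body[6] sub  r3, r1, r1 → r3=0x00
body[7] mov  r0, #0xeb → r0=0xeb
epilogue: pop r4=0x09, sp=0x86
epilogue: pop r0=0x27, sp=0x87
r0: callee-saved, written=True
r4: callee-saved, written=True
r5: caller-saved, written=True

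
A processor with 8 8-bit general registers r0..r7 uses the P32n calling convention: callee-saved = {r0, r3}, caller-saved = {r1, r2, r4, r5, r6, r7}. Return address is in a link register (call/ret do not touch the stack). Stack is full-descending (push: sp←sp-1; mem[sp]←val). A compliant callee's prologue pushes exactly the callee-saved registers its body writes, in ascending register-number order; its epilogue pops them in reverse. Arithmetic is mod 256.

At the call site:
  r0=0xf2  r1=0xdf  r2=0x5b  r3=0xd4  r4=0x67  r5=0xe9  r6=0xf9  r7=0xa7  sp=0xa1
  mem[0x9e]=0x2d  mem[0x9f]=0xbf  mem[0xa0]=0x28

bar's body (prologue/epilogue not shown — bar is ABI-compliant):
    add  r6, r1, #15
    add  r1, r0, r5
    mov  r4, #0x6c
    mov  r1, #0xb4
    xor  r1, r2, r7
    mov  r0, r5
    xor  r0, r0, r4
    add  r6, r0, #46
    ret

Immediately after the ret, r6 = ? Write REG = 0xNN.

prologue: push r0 -> mem[0xa0]=0xf2, sp=0xa0
body[0] add  r6, r1, #15 -> r6=0xee
body[1] add  r1, r0, r5 -> r1=0xdb
body[2] mov  r4, #0x6c -> r4=0x6c
body[3] mov  r1, #0xb4 -> r1=0xb4
body[4] xor  r1, r2, r7 -> r1=0xfc
body[5] mov  r0, r5 -> r0=0xe9
body[6] xor  r0, r0, r4 -> r0=0x85
body[7] add  r6, r0, #46 -> r6=0xb3
epilogue: pop r0=0xf2, sp=0xa1
r6 is caller-saved -> body value

REG = 0xb3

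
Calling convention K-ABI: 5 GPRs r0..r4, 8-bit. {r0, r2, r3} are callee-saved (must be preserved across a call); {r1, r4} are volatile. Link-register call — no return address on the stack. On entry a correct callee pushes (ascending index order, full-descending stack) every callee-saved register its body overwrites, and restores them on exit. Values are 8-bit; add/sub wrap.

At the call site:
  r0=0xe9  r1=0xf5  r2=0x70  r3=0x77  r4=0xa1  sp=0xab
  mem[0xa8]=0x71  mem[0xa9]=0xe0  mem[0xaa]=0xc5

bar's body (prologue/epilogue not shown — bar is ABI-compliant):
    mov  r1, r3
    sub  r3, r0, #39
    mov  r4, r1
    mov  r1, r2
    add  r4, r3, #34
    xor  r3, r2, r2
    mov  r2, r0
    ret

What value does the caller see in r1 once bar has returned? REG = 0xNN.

REG = 0x70

prologue: push r2 → mem[0xaa]=0x70, sp=0xaa
prologue: push r3 → mem[0xa9]=0x77, sp=0xa9
body[0] mov  r1, r3 → r1=0x77
body[1] sub  r3, r0, #39 → r3=0xc2
body[2] mov  r4, r1 → r4=0x77
body[3] mov  r1, r2 → r1=0x70
body[4] add  r4, r3, #34 → r4=0xe4
body[5] xor  r3, r2, r2 → r3=0x00
body[6] mov  r2, r0 → r2=0xe9
epilogue: pop r3=0x77, sp=0xaa
epilogue: pop r2=0x70, sp=0xab
r1 is caller-saved → body value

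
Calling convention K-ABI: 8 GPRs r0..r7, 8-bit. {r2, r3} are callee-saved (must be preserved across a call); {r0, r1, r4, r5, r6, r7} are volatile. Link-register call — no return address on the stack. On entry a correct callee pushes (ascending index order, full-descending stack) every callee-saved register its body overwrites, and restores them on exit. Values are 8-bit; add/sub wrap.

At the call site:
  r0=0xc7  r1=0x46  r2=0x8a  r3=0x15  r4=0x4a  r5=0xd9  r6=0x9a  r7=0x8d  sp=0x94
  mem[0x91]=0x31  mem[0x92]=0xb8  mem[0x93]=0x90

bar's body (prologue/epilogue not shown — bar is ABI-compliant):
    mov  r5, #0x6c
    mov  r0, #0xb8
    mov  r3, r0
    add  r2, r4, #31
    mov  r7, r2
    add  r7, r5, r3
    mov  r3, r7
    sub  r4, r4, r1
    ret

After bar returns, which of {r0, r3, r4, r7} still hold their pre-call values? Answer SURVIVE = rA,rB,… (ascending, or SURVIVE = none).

SURVIVE = r3

prologue: push r2 -> mem[0x93]=0x8a, sp=0x93
prologue: push r3 -> mem[0x92]=0x15, sp=0x92
body[0] mov  r5, #0x6c -> r5=0x6c
body[1] mov  r0, #0xb8 -> r0=0xb8
body[2] mov  r3, r0 -> r3=0xb8
body[3] add  r2, r4, #31 -> r2=0x69
body[4] mov  r7, r2 -> r7=0x69
body[5] add  r7, r5, r3 -> r7=0x24
body[6] mov  r3, r7 -> r3=0x24
body[7] sub  r4, r4, r1 -> r4=0x04
epilogue: pop r3=0x15, sp=0x93
epilogue: pop r2=0x8a, sp=0x94
r0: caller-saved, written=True
r3: callee-saved, written=True
r4: caller-saved, written=True
r7: caller-saved, written=True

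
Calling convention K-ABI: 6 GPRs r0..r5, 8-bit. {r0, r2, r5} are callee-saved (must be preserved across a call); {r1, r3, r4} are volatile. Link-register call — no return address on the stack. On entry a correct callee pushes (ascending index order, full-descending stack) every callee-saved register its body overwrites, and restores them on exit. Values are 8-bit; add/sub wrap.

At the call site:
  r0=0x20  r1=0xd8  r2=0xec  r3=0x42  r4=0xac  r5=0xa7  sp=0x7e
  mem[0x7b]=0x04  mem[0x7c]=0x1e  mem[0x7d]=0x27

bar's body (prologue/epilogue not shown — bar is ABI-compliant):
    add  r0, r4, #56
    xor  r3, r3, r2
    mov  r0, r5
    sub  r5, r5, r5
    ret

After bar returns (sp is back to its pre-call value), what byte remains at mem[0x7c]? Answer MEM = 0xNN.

MEM = 0xa7

prologue: push r0 -> mem[0x7d]=0x20, sp=0x7d
prologue: push r5 -> mem[0x7c]=0xa7, sp=0x7c
body[0] add  r0, r4, #56 -> r0=0xe4
body[1] xor  r3, r3, r2 -> r3=0xae
body[2] mov  r0, r5 -> r0=0xa7
body[3] sub  r5, r5, r5 -> r5=0x00
epilogue: pop r5=0xa7, sp=0x7d
epilogue: pop r0=0x20, sp=0x7e
prologue pushed ['r0', 'r5'] at ['0x7d', '0x7c']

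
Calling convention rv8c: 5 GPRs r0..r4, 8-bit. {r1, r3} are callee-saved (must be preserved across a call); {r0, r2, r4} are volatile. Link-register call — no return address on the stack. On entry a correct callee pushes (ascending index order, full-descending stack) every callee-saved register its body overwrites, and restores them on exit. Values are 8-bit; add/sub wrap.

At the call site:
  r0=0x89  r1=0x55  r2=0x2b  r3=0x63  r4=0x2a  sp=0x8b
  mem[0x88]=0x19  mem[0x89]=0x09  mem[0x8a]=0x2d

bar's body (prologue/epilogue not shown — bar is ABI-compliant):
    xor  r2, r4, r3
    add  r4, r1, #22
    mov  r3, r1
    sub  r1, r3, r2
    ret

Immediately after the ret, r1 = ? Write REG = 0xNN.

REG = 0x55

prologue: push r1 → mem[0x8a]=0x55, sp=0x8a
prologue: push r3 → mem[0x89]=0x63, sp=0x89
body[0] xor  r2, r4, r3 → r2=0x49
body[1] add  r4, r1, #22 → r4=0x6b
body[2] mov  r3, r1 → r3=0x55
body[3] sub  r1, r3, r2 → r1=0x0c
epilogue: pop r3=0x63, sp=0x8a
epilogue: pop r1=0x55, sp=0x8b
r1 is callee-saved → restored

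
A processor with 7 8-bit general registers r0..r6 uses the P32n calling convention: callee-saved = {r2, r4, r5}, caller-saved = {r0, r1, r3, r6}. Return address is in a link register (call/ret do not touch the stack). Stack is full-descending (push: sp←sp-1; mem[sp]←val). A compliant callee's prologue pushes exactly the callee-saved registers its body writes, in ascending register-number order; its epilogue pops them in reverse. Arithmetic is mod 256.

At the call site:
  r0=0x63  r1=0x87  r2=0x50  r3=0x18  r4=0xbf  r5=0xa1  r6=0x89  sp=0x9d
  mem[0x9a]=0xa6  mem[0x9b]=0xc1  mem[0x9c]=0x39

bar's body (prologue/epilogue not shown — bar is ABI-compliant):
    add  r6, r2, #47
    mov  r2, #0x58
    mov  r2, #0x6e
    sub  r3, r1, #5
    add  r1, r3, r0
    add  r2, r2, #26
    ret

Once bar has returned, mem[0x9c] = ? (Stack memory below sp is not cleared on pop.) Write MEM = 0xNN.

prologue: push r2 -> mem[0x9c]=0x50, sp=0x9c
body[0] add  r6, r2, #47 -> r6=0x7f
body[1] mov  r2, #0x58 -> r2=0x58
body[2] mov  r2, #0x6e -> r2=0x6e
body[3] sub  r3, r1, #5 -> r3=0x82
body[4] add  r1, r3, r0 -> r1=0xe5
body[5] add  r2, r2, #26 -> r2=0x88
epilogue: pop r2=0x50, sp=0x9d
prologue pushed ['r2'] at ['0x9c']

MEM = 0x50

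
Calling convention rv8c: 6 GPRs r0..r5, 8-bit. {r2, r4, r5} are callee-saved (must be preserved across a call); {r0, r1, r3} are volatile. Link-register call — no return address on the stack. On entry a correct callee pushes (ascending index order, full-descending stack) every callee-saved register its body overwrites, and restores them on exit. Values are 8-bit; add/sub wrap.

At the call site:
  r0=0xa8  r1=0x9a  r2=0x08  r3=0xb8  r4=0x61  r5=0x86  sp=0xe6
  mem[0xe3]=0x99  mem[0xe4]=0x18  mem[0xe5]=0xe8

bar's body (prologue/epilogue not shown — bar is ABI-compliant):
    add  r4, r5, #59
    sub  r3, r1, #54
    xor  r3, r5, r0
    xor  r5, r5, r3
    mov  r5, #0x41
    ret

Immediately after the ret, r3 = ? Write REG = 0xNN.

REG = 0x2e

prologue: push r4 → mem[0xe5]=0x61, sp=0xe5
prologue: push r5 → mem[0xe4]=0x86, sp=0xe4
body[0] add  r4, r5, #59 → r4=0xc1
body[1] sub  r3, r1, #54 → r3=0x64
body[2] xor  r3, r5, r0 → r3=0x2e
body[3] xor  r5, r5, r3 → r5=0xa8
body[4] mov  r5, #0x41 → r5=0x41
epilogue: pop r5=0x86, sp=0xe5
epilogue: pop r4=0x61, sp=0xe6
r3 is caller-saved → body value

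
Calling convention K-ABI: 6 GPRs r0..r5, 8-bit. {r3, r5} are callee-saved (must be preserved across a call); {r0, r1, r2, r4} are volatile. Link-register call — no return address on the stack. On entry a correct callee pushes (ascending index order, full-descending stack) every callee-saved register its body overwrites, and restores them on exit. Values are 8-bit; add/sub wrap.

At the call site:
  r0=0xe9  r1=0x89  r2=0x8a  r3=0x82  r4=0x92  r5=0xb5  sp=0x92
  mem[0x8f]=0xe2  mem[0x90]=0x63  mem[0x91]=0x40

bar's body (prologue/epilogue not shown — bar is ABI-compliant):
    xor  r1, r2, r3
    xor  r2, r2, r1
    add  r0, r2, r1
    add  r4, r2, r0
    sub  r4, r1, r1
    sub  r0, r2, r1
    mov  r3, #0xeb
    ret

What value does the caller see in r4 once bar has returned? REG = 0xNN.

prologue: push r3 → mem[0x91]=0x82, sp=0x91
body[0] xor  r1, r2, r3 → r1=0x08
body[1] xor  r2, r2, r1 → r2=0x82
body[2] add  r0, r2, r1 → r0=0x8a
body[3] add  r4, r2, r0 → r4=0x0c
body[4] sub  r4, r1, r1 → r4=0x00
body[5] sub  r0, r2, r1 → r0=0x7a
body[6] mov  r3, #0xeb → r3=0xeb
epilogue: pop r3=0x82, sp=0x92
r4 is caller-saved → body value

REG = 0x00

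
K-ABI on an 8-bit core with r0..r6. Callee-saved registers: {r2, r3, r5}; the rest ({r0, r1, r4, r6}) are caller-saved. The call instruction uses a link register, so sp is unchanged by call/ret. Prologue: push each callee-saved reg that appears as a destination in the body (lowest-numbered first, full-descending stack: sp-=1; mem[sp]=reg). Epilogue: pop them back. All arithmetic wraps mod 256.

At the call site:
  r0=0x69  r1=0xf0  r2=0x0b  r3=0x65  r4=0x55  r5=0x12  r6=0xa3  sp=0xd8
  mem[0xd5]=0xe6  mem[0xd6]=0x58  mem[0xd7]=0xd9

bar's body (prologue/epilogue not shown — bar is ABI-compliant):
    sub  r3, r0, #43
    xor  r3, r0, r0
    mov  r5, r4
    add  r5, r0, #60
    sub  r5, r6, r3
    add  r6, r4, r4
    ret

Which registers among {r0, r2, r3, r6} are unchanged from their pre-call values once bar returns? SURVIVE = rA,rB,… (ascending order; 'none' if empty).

prologue: push r3 → mem[0xd7]=0x65, sp=0xd7
prologue: push r5 → mem[0xd6]=0x12, sp=0xd6
body[0] sub  r3, r0, #43 → r3=0x3e
body[1] xor  r3, r0, r0 → r3=0x00
body[2] mov  r5, r4 → r5=0x55
body[3] add  r5, r0, #60 → r5=0xa5
body[4] sub  r5, r6, r3 → r5=0xa3
body[5] add  r6, r4, r4 → r6=0xaa
epilogue: pop r5=0x12, sp=0xd7
epilogue: pop r3=0x65, sp=0xd8
r0: caller-saved, written=False
r2: callee-saved, written=False
r3: callee-saved, written=True
r6: caller-saved, written=True

SURVIVE = r0,r2,r3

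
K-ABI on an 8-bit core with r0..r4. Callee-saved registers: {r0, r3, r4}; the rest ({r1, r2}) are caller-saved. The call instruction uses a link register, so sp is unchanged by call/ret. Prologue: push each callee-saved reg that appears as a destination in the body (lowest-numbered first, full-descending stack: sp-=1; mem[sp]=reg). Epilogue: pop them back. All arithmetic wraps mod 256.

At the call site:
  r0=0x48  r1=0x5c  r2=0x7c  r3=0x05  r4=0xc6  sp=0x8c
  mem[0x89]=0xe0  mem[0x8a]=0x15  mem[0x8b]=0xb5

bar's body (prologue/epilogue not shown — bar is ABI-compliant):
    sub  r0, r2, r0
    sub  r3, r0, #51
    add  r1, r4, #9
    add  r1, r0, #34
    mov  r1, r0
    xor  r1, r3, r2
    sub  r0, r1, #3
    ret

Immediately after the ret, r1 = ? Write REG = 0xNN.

REG = 0x7d

prologue: push r0 -> mem[0x8b]=0x48, sp=0x8b
prologue: push r3 -> mem[0x8a]=0x05, sp=0x8a
body[0] sub  r0, r2, r0 -> r0=0x34
body[1] sub  r3, r0, #51 -> r3=0x01
body[2] add  r1, r4, #9 -> r1=0xcf
body[3] add  r1, r0, #34 -> r1=0x56
body[4] mov  r1, r0 -> r1=0x34
body[5] xor  r1, r3, r2 -> r1=0x7d
body[6] sub  r0, r1, #3 -> r0=0x7a
epilogue: pop r3=0x05, sp=0x8b
epilogue: pop r0=0x48, sp=0x8c
r1 is caller-saved -> body value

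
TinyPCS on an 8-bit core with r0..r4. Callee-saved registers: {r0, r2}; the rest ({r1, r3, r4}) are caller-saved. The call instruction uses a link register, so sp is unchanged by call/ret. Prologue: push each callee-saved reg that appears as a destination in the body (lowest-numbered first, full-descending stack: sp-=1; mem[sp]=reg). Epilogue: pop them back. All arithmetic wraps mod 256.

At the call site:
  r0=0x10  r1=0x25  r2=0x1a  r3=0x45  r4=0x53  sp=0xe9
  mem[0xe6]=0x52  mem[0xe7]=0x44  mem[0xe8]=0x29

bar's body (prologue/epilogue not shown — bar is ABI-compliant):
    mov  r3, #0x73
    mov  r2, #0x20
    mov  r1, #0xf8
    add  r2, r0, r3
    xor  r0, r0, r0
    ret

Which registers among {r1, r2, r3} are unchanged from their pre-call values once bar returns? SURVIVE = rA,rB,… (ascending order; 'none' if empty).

prologue: push r0 → mem[0xe8]=0x10, sp=0xe8
prologue: push r2 → mem[0xe7]=0x1a, sp=0xe7
body[0] mov  r3, #0x73 → r3=0x73
body[1] mov  r2, #0x20 → r2=0x20
body[2] mov  r1, #0xf8 → r1=0xf8
body[3] add  r2, r0, r3 → r2=0x83
body[4] xor  r0, r0, r0 → r0=0x00
epilogue: pop r2=0x1a, sp=0xe8
epilogue: pop r0=0x10, sp=0xe9
r1: caller-saved, written=True
r2: callee-saved, written=True
r3: caller-saved, written=True

SURVIVE = r2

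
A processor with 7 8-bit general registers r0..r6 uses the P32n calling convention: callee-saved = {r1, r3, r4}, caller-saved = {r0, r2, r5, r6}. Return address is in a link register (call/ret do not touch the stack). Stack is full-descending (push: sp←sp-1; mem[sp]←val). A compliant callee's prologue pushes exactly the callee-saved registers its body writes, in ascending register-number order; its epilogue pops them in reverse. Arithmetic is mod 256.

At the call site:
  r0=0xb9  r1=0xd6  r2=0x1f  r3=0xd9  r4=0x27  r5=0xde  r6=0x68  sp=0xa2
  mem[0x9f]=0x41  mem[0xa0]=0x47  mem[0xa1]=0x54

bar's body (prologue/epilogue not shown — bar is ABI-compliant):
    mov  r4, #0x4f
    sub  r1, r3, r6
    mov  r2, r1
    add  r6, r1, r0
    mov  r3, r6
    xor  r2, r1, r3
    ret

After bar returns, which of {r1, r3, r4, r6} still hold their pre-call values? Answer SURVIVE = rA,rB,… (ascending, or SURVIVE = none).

prologue: push r1 -> mem[0xa1]=0xd6, sp=0xa1
prologue: push r3 -> mem[0xa0]=0xd9, sp=0xa0
prologue: push r4 -> mem[0x9f]=0x27, sp=0x9f
body[0] mov  r4, #0x4f -> r4=0x4f
body[1] sub  r1, r3, r6 -> r1=0x71
body[2] mov  r2, r1 -> r2=0x71
body[3] add  r6, r1, r0 -> r6=0x2a
body[4] mov  r3, r6 -> r3=0x2a
body[5] xor  r2, r1, r3 -> r2=0x5b
epilogue: pop r4=0x27, sp=0xa0
epilogue: pop r3=0xd9, sp=0xa1
epilogue: pop r1=0xd6, sp=0xa2
r1: callee-saved, written=True
r3: callee-saved, written=True
r4: callee-saved, written=True
r6: caller-saved, written=True

SURVIVE = r1,r3,r4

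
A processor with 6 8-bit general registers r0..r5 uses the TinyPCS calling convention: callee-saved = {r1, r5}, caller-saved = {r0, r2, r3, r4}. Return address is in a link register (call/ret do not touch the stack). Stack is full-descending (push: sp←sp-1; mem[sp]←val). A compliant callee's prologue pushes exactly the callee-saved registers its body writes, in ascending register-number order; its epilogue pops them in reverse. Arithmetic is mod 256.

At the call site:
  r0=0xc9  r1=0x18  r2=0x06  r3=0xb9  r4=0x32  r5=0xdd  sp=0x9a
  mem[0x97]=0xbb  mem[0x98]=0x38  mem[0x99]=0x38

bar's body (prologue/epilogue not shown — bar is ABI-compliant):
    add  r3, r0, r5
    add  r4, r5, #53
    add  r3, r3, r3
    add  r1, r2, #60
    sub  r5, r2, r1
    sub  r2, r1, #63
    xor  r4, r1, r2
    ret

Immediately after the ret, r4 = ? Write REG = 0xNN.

REG = 0x41

prologue: push r1 -> mem[0x99]=0x18, sp=0x99
prologue: push r5 -> mem[0x98]=0xdd, sp=0x98
body[0] add  r3, r0, r5 -> r3=0xa6
body[1] add  r4, r5, #53 -> r4=0x12
body[2] add  r3, r3, r3 -> r3=0x4c
body[3] add  r1, r2, #60 -> r1=0x42
body[4] sub  r5, r2, r1 -> r5=0xc4
body[5] sub  r2, r1, #63 -> r2=0x03
body[6] xor  r4, r1, r2 -> r4=0x41
epilogue: pop r5=0xdd, sp=0x99
epilogue: pop r1=0x18, sp=0x9a
r4 is caller-saved -> body value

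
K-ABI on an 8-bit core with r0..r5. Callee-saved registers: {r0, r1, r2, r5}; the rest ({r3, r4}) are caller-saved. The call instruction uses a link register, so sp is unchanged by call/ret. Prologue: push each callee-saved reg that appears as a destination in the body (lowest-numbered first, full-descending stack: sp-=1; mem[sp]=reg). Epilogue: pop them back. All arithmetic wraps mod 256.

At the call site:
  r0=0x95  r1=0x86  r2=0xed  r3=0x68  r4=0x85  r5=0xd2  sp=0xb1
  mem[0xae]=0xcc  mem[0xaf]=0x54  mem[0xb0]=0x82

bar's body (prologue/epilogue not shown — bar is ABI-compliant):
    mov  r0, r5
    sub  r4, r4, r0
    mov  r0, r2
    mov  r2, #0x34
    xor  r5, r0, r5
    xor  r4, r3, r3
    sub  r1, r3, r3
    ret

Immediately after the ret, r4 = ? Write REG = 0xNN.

prologue: push r0 → mem[0xb0]=0x95, sp=0xb0
prologue: push r1 → mem[0xaf]=0x86, sp=0xaf
prologue: push r2 → mem[0xae]=0xed, sp=0xae
prologue: push r5 → mem[0xad]=0xd2, sp=0xad
body[0] mov  r0, r5 → r0=0xd2
body[1] sub  r4, r4, r0 → r4=0xb3
body[2] mov  r0, r2 → r0=0xed
body[3] mov  r2, #0x34 → r2=0x34
body[4] xor  r5, r0, r5 → r5=0x3f
body[5] xor  r4, r3, r3 → r4=0x00
body[6] sub  r1, r3, r3 → r1=0x00
epilogue: pop r5=0xd2, sp=0xae
epilogue: pop r2=0xed, sp=0xaf
epilogue: pop r1=0x86, sp=0xb0
epilogue: pop r0=0x95, sp=0xb1
r4 is caller-saved → body value

REG = 0x00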